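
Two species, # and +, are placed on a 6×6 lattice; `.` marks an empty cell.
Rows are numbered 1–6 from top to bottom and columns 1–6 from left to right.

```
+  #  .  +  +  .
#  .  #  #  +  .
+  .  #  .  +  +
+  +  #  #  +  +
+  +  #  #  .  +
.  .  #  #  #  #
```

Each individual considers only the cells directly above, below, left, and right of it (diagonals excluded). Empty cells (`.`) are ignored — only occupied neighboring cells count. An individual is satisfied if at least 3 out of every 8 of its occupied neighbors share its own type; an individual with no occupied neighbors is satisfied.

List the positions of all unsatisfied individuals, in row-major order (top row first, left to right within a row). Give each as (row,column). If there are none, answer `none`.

(1,1), (1,2), (2,1), (2,4)

(1,1)+ 0/2 ✗
(1,2)# 0/1 ✗
(1,4)+ 1/2 ✓
(1,5)+ 2/2 ✓
(2,1)# 0/2 ✗
(2,3)# 2/2 ✓
(2,4)# 1/3 ✗
(2,5)+ 2/3 ✓
(3,1)+ 1/2 ✓
(3,3)# 2/2 ✓
(3,5)+ 3/3 ✓
(3,6)+ 2/2 ✓
(4,1)+ 3/3 ✓
(4,2)+ 2/3 ✓
(4,3)# 3/4 ✓
(4,4)# 2/3 ✓
(4,5)+ 2/3 ✓
(4,6)+ 3/3 ✓
(5,1)+ 2/2 ✓
(5,2)+ 2/3 ✓
(5,3)# 3/4 ✓
(5,4)# 3/3 ✓
(5,6)+ 1/2 ✓
(6,3)# 2/2 ✓
(6,4)# 3/3 ✓
(6,5)# 2/2 ✓
(6,6)# 1/2 ✓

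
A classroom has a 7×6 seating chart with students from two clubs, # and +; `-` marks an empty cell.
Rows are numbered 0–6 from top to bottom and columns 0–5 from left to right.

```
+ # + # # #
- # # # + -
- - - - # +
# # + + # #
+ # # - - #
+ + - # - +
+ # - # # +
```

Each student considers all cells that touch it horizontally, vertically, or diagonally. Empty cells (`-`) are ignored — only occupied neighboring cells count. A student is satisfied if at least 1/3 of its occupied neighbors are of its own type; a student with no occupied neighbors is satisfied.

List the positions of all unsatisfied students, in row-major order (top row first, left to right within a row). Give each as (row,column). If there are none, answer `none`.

(0,0), (0,2), (1,4), (2,5), (3,2), (3,3), (6,1)

Row 0: (0,0)+ 0/2 not · (0,1)# 2/4 satisfied · (0,2)+ 0/5 not · (0,3)# 3/5 satisfied · (0,4)# 3/4 satisfied · (0,5)# 1/2 satisfied
Row 1: (1,1)# 2/4 satisfied · (1,2)# 4/5 satisfied · (1,3)# 4/6 satisfied · (1,4)+ 1/6 not
Row 2: (2,4)# 3/6 satisfied · (2,5)+ 1/4 not
Row 3: (3,0)# 2/3 satisfied · (3,1)# 3/5 satisfied · (3,2)+ 1/4 not · (3,3)+ 1/4 not · (3,4)# 3/5 satisfied · (3,5)# 3/4 satisfied
Row 4: (4,0)+ 2/5 satisfied · (4,1)# 3/7 satisfied · (4,2)# 3/6 satisfied · (4,5)# 2/3 satisfied
Row 5: (5,0)+ 3/5 satisfied · (5,1)+ 3/6 satisfied · (5,3)# 3/3 satisfied · (5,5)+ 1/3 satisfied
Row 6: (6,0)+ 2/3 satisfied · (6,1)# 0/3 not · (6,3)# 2/2 satisfied · (6,4)# 2/4 satisfied · (6,5)+ 1/2 satisfied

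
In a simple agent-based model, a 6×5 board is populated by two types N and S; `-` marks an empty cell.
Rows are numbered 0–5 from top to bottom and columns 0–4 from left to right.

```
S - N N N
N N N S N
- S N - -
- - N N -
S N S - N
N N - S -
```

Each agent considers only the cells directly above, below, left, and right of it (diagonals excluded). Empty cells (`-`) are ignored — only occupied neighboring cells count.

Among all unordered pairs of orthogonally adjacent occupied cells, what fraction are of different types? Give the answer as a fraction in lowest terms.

Scan each occupied cell's neighbors to the right and below so each pair is counted once.
Row 0: S(0,0)–N(1,0)≠ N(0,2)–N(0,3)= N(0,2)–N(1,2)= N(0,3)–N(0,4)= N(0,3)–S(1,3)≠ N(0,4)–N(1,4)=  → 2/6 unlike.
Row 1: N(1,0)–N(1,1)= N(1,1)–N(1,2)= N(1,1)–S(2,1)≠ N(1,2)–S(1,3)≠ N(1,2)–N(2,2)= S(1,3)–N(1,4)≠  → 3/6 unlike.
Row 2: S(2,1)–N(2,2)≠ N(2,2)–N(3,2)=  → 1/2 unlike.
Row 3: N(3,2)–N(3,3)= N(3,2)–S(4,2)≠  → 1/2 unlike.
Row 4: S(4,0)–N(4,1)≠ S(4,0)–N(5,0)≠ N(4,1)–S(4,2)≠ N(4,1)–N(5,1)=  → 3/4 unlike.
Row 5: N(5,0)–N(5,1)=  → 0/1 unlike.
Total adjacent occupied pairs: 21; unlike-type pairs: 10.
10/21 is already in lowest terms.

10/21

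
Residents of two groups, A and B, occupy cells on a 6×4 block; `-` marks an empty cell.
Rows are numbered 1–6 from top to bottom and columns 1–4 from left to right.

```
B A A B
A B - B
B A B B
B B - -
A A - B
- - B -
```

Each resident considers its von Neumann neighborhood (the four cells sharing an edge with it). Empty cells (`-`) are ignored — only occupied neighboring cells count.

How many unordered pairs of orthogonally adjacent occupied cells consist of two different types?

Scan each occupied cell's neighbors to the right and below so each pair is counted once.
Row 1: B(1,1)–A(1,2)≠ B(1,1)–A(2,1)≠ A(1,2)–A(1,3)= A(1,2)–B(2,2)≠ A(1,3)–B(1,4)≠ B(1,4)–B(2,4)=  → 4/6 unlike.
Row 2: A(2,1)–B(2,2)≠ A(2,1)–B(3,1)≠ B(2,2)–A(3,2)≠ B(2,4)–B(3,4)=  → 3/4 unlike.
Row 3: B(3,1)–A(3,2)≠ B(3,1)–B(4,1)= A(3,2)–B(3,3)≠ A(3,2)–B(4,2)≠ B(3,3)–B(3,4)=  → 3/5 unlike.
Row 4: B(4,1)–B(4,2)= B(4,1)–A(5,1)≠ B(4,2)–A(5,2)≠  → 2/3 unlike.
Row 5: A(5,1)–A(5,2)=  → 0/1 unlike.
Total adjacent occupied pairs: 19; unlike-type pairs: 12.

12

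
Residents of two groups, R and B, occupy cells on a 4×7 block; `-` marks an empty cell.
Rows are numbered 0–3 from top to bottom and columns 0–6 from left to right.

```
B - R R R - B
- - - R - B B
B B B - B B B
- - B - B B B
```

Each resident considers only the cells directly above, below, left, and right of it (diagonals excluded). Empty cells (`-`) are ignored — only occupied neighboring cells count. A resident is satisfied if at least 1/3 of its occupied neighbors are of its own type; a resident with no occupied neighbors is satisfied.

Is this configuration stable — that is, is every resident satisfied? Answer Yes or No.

Yes

(0,0)B 0/0 ✓
(0,2)R 1/1 ✓
(0,3)R 3/3 ✓
(0,4)R 1/1 ✓
(0,6)B 1/1 ✓
(1,3)R 1/1 ✓
(1,5)B 2/2 ✓
(1,6)B 3/3 ✓
(2,0)B 1/1 ✓
(2,1)B 2/2 ✓
(2,2)B 2/2 ✓
(2,4)B 2/2 ✓
(2,5)B 4/4 ✓
(2,6)B 3/3 ✓
(3,2)B 1/1 ✓
(3,4)B 2/2 ✓
(3,5)B 3/3 ✓
(3,6)B 2/2 ✓
All meet the threshold, so the configuration is stable.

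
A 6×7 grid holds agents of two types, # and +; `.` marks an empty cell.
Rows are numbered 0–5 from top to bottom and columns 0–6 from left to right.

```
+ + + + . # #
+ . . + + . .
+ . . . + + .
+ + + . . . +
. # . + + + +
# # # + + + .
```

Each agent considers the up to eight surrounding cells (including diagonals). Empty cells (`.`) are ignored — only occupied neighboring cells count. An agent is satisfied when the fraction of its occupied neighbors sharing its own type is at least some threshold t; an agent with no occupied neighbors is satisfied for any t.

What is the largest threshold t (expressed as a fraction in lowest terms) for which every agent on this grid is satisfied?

(0,0)+ 2/2
(0,1)+ 3/3
(0,2)+ 3/3
(0,3)+ 3/3
(0,5)# 1/2
(0,6)# 1/1
(1,0)+ 3/3
(1,3)+ 4/4
(1,4)+ 4/5
(2,0)+ 3/3
(2,4)+ 3/3
(2,5)+ 3/3
(3,0)+ 2/3
(3,1)+ 3/4
(3,2)+ 2/3
(3,6)+ 3/3
(4,1)# 3/6
(4,3)+ 4/5
(4,4)+ 5/5
(4,5)+ 5/5
(4,6)+ 3/3
(5,0)# 2/2
(5,1)# 3/3
(5,2)# 2/4
(5,3)+ 3/4
(5,4)+ 5/5
(5,5)+ 4/4
The smallest same-type fraction is 1/2 at (0,5), which reduces to 1/2. Any threshold above that leaves this agent unsatisfied.

1/2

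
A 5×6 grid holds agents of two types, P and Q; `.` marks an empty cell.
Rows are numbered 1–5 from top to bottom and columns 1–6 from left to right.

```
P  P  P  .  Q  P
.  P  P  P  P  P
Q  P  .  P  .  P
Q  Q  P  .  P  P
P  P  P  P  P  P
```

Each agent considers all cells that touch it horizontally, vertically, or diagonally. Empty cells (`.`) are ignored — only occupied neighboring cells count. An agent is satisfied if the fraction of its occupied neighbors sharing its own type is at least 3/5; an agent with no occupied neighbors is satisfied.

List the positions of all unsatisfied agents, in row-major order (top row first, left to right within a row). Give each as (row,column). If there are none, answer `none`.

(1,5), (3,1), (3,2), (4,1), (4,2), (5,1)

Row 1: (1,1)P 2/2 ok · (1,2)P 4/4 ok · (1,3)P 4/4 ok · (1,5)Q 0/4 unhappy · (1,6)P 2/3 ok
Row 2: (2,2)P 5/6 ok · (2,3)P 6/6 ok · (2,4)P 4/5 ok · (2,5)P 5/6 ok · (2,6)P 3/4 ok
Row 3: (3,1)Q 2/4 unhappy · (3,2)P 3/6 unhappy · (3,4)P 5/5 ok · (3,6)P 4/4 ok
Row 4: (4,1)Q 2/5 unhappy · (4,2)Q 2/7 unhappy · (4,3)P 5/6 ok · (4,5)P 6/6 ok · (4,6)P 4/4 ok
Row 5: (5,1)P 1/3 unhappy · (5,2)P 3/5 ok · (5,3)P 3/4 ok · (5,4)P 4/4 ok · (5,5)P 4/4 ok · (5,6)P 3/3 ok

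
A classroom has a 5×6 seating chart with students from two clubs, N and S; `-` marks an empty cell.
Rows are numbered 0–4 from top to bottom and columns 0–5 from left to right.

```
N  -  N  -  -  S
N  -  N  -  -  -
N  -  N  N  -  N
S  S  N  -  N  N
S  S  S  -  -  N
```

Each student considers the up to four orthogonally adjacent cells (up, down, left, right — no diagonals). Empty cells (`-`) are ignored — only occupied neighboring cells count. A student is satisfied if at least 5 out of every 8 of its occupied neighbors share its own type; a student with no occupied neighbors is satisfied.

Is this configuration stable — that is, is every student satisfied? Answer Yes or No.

(0,0)N 1/1 ✓
(0,2)N 1/1 ✓
(0,5)S 0/0 ✓
(1,0)N 2/2 ✓
(1,2)N 2/2 ✓
(2,0)N 1/2 ✗
(2,2)N 3/3 ✓
(2,3)N 1/1 ✓
(2,5)N 1/1 ✓
(3,0)S 2/3 ✓
(3,1)S 2/3 ✓
(3,2)N 1/3 ✗
(3,4)N 1/1 ✓
(3,5)N 3/3 ✓
(4,0)S 2/2 ✓
(4,1)S 3/3 ✓
(4,2)S 1/2 ✗
(4,5)N 1/1 ✓
For instance (2,0) has only 1/2 same-type neighbors, below 5/8.

No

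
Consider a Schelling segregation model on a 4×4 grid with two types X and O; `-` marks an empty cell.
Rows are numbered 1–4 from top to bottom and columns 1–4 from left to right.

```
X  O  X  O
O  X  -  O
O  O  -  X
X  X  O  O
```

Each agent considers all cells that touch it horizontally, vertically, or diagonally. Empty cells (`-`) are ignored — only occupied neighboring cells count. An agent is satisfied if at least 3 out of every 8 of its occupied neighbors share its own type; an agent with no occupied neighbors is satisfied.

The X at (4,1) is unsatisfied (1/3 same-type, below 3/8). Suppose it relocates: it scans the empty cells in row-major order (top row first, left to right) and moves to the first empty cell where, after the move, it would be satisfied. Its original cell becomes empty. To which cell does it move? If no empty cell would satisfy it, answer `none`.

Vacating (4,1). Empty cells in order:
  (2,3): 3/7 same-type → satisfied — stop here.

(2,3)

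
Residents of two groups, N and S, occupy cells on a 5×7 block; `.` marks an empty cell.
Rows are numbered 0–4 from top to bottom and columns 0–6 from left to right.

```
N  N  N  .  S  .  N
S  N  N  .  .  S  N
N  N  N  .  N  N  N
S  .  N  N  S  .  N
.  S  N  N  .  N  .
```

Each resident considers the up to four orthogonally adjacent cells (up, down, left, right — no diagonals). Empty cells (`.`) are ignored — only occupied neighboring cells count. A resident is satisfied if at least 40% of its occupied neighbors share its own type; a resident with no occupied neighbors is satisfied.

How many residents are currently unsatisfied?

(0,0)N 1/2 ✓
(0,1)N 3/3 ✓
(0,2)N 2/2 ✓
(0,4)S 0/0 ✓
(0,6)N 1/1 ✓
(1,0)S 0/3 ✗
(1,1)N 3/4 ✓
(1,2)N 3/3 ✓
(1,5)S 0/2 ✗
(1,6)N 2/3 ✓
(2,0)N 1/3 ✗
(2,1)N 3/3 ✓
(2,2)N 3/3 ✓
(2,4)N 1/2 ✓
(2,5)N 2/3 ✓
(2,6)N 3/3 ✓
(3,0)S 0/1 ✗
(3,2)N 3/3 ✓
(3,3)N 2/3 ✓
(3,4)S 0/2 ✗
(3,6)N 1/1 ✓
(4,1)S 0/1 ✗
(4,2)N 2/3 ✓
(4,3)N 2/2 ✓
(4,5)N 0/0 ✓
Unsatisfied: (1,0), (1,5), (2,0), (3,0), (3,4), (4,1) — 6 in total.

6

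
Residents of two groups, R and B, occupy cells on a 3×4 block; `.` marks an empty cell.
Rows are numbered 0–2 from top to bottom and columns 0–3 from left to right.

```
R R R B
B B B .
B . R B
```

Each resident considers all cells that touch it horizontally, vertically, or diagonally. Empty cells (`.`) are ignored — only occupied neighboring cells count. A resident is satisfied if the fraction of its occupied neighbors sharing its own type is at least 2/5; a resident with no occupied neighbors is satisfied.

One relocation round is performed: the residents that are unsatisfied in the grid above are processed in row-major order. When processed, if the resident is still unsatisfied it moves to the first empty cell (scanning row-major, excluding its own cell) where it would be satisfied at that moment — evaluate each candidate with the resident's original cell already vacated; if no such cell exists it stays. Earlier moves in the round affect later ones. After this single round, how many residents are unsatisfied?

Initially unsatisfied (in order): (0,0), (0,2), (2,2).
  (0,0) → (1,3).
  (0,2): now satisfied by earlier moves; stays.
  (2,2): no empty cell satisfies it; stays.
Resulting grid:
. R R B
B B B R
B . R B
Unsatisfied now: (0,1), (0,3), (2,2), (2,3).

4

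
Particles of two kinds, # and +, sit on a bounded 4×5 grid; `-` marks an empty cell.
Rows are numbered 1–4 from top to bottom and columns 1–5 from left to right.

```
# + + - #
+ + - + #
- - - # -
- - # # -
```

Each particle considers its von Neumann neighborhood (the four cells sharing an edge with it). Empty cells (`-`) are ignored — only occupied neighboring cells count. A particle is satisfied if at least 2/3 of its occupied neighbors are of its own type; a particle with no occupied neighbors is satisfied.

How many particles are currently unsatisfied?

5

(1,1)# 0/2 ✗
(1,2)+ 2/3 ✓
(1,3)+ 1/1 ✓
(1,5)# 1/1 ✓
(2,1)+ 1/2 ✗
(2,2)+ 2/2 ✓
(2,4)+ 0/2 ✗
(2,5)# 1/2 ✗
(3,4)# 1/2 ✗
(4,3)# 1/1 ✓
(4,4)# 2/2 ✓
Unsatisfied: (1,1), (2,1), (2,4), (2,5), (3,4) — 5 in total.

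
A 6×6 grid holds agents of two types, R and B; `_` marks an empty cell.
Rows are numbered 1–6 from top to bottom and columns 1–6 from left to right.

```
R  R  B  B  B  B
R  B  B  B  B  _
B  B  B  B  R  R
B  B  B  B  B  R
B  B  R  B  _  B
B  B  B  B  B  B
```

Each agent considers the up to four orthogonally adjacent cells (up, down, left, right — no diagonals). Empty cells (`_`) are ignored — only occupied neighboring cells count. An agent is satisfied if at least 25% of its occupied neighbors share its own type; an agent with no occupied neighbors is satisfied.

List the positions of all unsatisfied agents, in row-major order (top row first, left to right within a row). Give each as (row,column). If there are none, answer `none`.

Row 1: (1,1)R 2/2 satisfied · (1,2)R 1/3 satisfied · (1,3)B 2/3 satisfied · (1,4)B 3/3 satisfied · (1,5)B 3/3 satisfied · (1,6)B 1/1 satisfied
Row 2: (2,1)R 1/3 satisfied · (2,2)B 2/4 satisfied · (2,3)B 4/4 satisfied · (2,4)B 4/4 satisfied · (2,5)B 2/3 satisfied
Row 3: (3,1)B 2/3 satisfied · (3,2)B 4/4 satisfied · (3,3)B 4/4 satisfied · (3,4)B 3/4 satisfied · (3,5)R 1/4 satisfied · (3,6)R 2/2 satisfied
Row 4: (4,1)B 3/3 satisfied · (4,2)B 4/4 satisfied · (4,3)B 3/4 satisfied · (4,4)B 4/4 satisfied · (4,5)B 1/3 satisfied · (4,6)R 1/3 satisfied
Row 5: (5,1)B 3/3 satisfied · (5,2)B 3/4 satisfied · (5,3)R 0/4 not · (5,4)B 2/3 satisfied · (5,6)B 1/2 satisfied
Row 6: (6,1)B 2/2 satisfied · (6,2)B 3/3 satisfied · (6,3)B 2/3 satisfied · (6,4)B 3/3 satisfied · (6,5)B 2/2 satisfied · (6,6)B 2/2 satisfied

(5,3)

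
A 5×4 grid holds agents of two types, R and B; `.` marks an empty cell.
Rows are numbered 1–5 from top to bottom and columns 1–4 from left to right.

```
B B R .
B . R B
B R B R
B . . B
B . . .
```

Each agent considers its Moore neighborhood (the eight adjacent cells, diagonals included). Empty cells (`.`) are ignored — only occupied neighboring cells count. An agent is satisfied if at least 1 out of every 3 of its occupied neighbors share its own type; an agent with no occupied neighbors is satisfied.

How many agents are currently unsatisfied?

3

(1,1)B 2/2 ok
(1,2)B 2/4 ok
(1,3)R 1/3 ok
(2,1)B 3/4 ok
(2,3)R 3/6 ok
(2,4)B 1/4 unhappy
(3,1)B 2/3 ok
(3,2)R 1/5 unhappy
(3,3)B 2/5 ok
(3,4)R 1/4 unhappy
(4,1)B 2/3 ok
(4,4)B 1/2 ok
(5,1)B 1/1 ok
Unsatisfied: (2,4), (3,2), (3,4) — 3 in total.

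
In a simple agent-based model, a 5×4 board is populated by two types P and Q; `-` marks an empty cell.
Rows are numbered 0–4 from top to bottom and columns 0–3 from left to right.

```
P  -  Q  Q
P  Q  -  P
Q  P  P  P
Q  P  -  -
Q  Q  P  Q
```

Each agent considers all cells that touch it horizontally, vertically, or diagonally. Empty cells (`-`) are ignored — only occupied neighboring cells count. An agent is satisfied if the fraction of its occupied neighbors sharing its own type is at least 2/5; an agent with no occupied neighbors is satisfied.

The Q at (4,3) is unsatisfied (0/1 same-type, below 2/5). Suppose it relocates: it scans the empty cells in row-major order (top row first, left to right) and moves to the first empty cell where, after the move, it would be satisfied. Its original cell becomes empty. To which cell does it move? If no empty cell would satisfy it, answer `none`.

(0,1)

Vacating (4,3). Empty cells in order:
  (0,1): 2/4 same-type → satisfied — stop here.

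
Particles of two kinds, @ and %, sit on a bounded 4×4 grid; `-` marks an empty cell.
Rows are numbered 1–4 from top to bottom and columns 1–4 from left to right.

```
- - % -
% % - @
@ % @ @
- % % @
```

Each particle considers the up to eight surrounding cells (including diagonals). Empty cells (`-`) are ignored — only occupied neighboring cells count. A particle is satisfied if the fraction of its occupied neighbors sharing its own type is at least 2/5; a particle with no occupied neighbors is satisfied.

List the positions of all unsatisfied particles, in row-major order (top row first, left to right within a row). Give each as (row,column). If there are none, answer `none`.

(3,1)

(1,3)% 1/2 ✓
(2,1)% 2/3 ✓
(2,2)% 3/5 ✓
(2,4)@ 2/3 ✓
(3,1)@ 0/4 ✗
(3,2)% 4/6 ✓
(3,3)@ 3/7 ✓
(3,4)@ 3/4 ✓
(4,2)% 2/4 ✓
(4,3)% 2/5 ✓
(4,4)@ 2/3 ✓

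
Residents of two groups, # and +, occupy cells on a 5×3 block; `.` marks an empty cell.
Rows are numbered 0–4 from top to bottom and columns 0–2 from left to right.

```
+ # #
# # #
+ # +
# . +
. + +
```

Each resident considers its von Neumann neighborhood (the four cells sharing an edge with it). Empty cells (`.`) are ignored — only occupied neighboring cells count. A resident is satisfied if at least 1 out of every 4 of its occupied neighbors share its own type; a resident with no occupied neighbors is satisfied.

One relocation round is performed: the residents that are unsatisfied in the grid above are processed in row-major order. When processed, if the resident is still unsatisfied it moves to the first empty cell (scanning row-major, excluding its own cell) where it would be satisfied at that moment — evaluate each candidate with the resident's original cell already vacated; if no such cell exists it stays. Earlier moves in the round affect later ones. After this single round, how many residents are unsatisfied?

Initially unsatisfied (in order): (0,0), (2,0), (3,0).
  (0,0) → (3,1).
  (2,0) → (4,0).
  (3,0) → (0,0).
Resulting grid:
# # #
# # #
. # +
. + +
+ + +
All satisfied now.

0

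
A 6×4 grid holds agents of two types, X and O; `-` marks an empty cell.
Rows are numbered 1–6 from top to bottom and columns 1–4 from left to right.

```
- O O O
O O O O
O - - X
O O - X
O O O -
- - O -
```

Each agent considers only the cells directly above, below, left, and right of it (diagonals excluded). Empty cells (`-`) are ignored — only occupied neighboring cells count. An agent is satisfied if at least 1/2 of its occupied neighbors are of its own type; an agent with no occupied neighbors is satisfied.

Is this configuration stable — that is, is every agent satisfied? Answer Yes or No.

(1,2)O 2/2 ✓
(1,3)O 3/3 ✓
(1,4)O 2/2 ✓
(2,1)O 2/2 ✓
(2,2)O 3/3 ✓
(2,3)O 3/3 ✓
(2,4)O 2/3 ✓
(3,1)O 2/2 ✓
(3,4)X 1/2 ✓
(4,1)O 3/3 ✓
(4,2)O 2/2 ✓
(4,4)X 1/1 ✓
(5,1)O 2/2 ✓
(5,2)O 3/3 ✓
(5,3)O 2/2 ✓
(6,3)O 1/1 ✓
All meet the threshold, so the configuration is stable.

Yes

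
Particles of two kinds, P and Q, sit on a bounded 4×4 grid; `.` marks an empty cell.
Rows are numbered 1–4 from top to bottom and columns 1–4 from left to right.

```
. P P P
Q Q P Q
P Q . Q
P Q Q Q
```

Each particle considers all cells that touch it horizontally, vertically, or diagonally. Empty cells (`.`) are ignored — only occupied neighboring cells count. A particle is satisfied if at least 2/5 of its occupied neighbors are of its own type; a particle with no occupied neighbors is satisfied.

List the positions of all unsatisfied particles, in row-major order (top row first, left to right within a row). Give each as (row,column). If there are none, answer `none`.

(2,2), (2,4), (3,1), (4,1)

(1,2)P 2/4 ok
(1,3)P 3/5 ok
(1,4)P 2/3 ok
(2,1)Q 2/4 ok
(2,2)Q 2/6 unhappy
(2,3)P 3/7 ok
(2,4)Q 1/4 unhappy
(3,1)P 1/5 unhappy
(3,2)Q 4/7 ok
(3,4)Q 3/4 ok
(4,1)P 1/3 unhappy
(4,2)Q 2/4 ok
(4,3)Q 4/4 ok
(4,4)Q 2/2 ok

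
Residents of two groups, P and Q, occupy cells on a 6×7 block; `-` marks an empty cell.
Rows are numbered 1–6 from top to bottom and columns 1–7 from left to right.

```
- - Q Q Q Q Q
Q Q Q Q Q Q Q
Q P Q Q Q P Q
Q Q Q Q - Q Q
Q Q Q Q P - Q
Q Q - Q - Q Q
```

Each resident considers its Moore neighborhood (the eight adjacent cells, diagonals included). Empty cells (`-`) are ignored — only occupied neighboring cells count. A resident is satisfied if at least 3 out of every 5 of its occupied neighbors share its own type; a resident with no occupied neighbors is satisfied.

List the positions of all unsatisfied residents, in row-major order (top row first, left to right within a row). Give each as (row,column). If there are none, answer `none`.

(3,2), (3,6), (5,5)

(1,3)Q 4/4 ✓
(1,4)Q 5/5 ✓
(1,5)Q 5/5 ✓
(1,6)Q 5/5 ✓
(1,7)Q 3/3 ✓
(2,1)Q 2/3 ✓
(2,2)Q 5/6 ✓
(2,3)Q 6/7 ✓
(2,4)Q 8/8 ✓
(2,5)Q 7/8 ✓
(2,6)Q 7/8 ✓
(2,7)Q 4/5 ✓
(3,1)Q 4/5 ✓
(3,2)P 0/8 ✗
(3,3)Q 7/8 ✓
(3,4)Q 7/7 ✓
(3,5)Q 6/7 ✓
(3,6)P 0/7 ✗
(3,7)Q 4/5 ✓
(4,1)Q 4/5 ✓
(4,2)Q 7/8 ✓
(4,3)Q 7/8 ✓
(4,4)Q 6/7 ✓
(4,6)Q 4/6 ✓
(4,7)Q 3/4 ✓
(5,1)Q 5/5 ✓
(5,2)Q 7/7 ✓
(5,3)Q 7/7 ✓
(5,4)Q 4/5 ✓
(5,5)P 0/5 ✗
(5,7)Q 4/4 ✓
(6,1)Q 3/3 ✓
(6,2)Q 4/4 ✓
(6,4)Q 2/3 ✓
(6,6)Q 2/3 ✓
(6,7)Q 2/2 ✓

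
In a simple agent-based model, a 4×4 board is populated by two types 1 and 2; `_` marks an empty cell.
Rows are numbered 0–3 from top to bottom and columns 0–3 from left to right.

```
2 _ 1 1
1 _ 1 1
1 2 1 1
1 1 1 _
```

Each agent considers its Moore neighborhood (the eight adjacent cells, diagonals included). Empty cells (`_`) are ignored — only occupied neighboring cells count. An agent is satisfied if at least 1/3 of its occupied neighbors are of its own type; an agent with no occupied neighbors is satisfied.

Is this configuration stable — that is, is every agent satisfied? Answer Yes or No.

No

(0,0)2 0/1 unhappy
(0,2)1 3/3 ok
(0,3)1 3/3 ok
(1,0)1 1/3 ok
(1,2)1 5/6 ok
(1,3)1 5/5 ok
(2,0)1 3/4 ok
(2,1)2 0/7 unhappy
(2,2)1 5/6 ok
(2,3)1 4/4 ok
(3,0)1 2/3 ok
(3,1)1 4/5 ok
(3,2)1 3/4 ok
For instance (0,0) has only 0/1 same-type neighbors, below 1/3.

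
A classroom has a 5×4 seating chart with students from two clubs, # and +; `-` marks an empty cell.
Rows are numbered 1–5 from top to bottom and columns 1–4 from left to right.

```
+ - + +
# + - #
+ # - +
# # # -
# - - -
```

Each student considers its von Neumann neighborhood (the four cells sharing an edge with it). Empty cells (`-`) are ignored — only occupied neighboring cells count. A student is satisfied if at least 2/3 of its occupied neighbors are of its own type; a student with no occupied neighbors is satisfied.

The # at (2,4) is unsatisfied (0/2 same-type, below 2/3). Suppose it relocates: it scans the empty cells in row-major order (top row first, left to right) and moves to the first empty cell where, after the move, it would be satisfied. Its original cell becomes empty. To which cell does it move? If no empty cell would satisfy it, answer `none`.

(3,3)

Vacating (2,4). Empty cells in order:
  (1,2): 0/3 same-type → still unsatisfied.
  (2,3): 0/2 same-type → still unsatisfied.
  (3,3): 2/3 same-type → satisfied — stop here.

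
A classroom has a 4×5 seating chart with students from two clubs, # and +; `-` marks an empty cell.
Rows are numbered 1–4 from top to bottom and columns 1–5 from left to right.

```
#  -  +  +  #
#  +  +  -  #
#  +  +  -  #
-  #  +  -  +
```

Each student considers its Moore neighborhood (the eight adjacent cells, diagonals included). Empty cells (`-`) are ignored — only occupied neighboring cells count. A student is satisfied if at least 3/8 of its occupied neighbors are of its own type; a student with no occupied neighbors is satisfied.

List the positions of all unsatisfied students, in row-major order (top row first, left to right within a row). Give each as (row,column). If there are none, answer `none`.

(4,2), (4,5)

(1,1)# 1/2 ✓
(1,3)+ 3/3 ✓
(1,4)+ 2/4 ✓
(1,5)# 1/2 ✓
(2,1)# 2/4 ✓
(2,2)+ 4/7 ✓
(2,3)+ 5/5 ✓
(2,5)# 2/3 ✓
(3,1)# 2/4 ✓
(3,2)+ 4/7 ✓
(3,3)+ 4/5 ✓
(3,5)# 1/2 ✓
(4,2)# 1/4 ✗
(4,3)+ 2/3 ✓
(4,5)+ 0/1 ✗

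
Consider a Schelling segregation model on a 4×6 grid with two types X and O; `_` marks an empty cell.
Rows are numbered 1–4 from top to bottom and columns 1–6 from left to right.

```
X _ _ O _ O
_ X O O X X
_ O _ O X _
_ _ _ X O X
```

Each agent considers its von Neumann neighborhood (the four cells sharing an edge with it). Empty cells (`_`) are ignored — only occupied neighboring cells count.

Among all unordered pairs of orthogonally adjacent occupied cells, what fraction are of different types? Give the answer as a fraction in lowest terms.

9/14

Scan each occupied cell's neighbors to the right and below so each pair is counted once.
Row 1: O(1,4)–O(2,4)= O(1,6)–X(2,6)≠  → 1/2 unlike.
Row 2: X(2,2)–O(2,3)≠ X(2,2)–O(3,2)≠ O(2,3)–O(2,4)= O(2,4)–X(2,5)≠ O(2,4)–O(3,4)= X(2,5)–X(2,6)= X(2,5)–X(3,5)=  → 3/7 unlike.
Row 3: O(3,4)–X(3,5)≠ O(3,4)–X(4,4)≠ X(3,5)–O(4,5)≠  → 3/3 unlike.
Row 4: X(4,4)–O(4,5)≠ O(4,5)–X(4,6)≠  → 2/2 unlike.
Total adjacent occupied pairs: 14; unlike-type pairs: 9.
9/14 is already in lowest terms.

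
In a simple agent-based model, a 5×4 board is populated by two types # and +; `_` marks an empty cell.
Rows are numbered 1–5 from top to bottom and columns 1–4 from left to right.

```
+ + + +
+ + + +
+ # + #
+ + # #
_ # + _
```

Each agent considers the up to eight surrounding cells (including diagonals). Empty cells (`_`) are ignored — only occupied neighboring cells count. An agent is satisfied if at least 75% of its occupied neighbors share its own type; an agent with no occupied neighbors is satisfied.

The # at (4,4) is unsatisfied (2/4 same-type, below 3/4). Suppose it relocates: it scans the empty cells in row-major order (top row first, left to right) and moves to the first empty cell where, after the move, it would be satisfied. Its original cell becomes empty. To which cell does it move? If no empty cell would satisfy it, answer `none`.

none

Vacating (4,4). Empty cells in order:
  (5,1): 1/3 same-type → still unsatisfied.
  (5,4): 1/2 same-type → still unsatisfied.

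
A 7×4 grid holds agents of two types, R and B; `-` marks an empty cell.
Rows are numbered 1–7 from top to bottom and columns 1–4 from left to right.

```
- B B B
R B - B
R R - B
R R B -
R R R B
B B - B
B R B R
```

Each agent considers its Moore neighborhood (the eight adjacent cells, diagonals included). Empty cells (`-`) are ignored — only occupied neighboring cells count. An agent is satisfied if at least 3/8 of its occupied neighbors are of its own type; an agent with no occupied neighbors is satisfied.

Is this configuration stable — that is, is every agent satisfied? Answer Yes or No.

No

(1,2)B 2/3 ✓
(1,3)B 4/4 ✓
(1,4)B 2/2 ✓
(2,1)R 2/4 ✓
(2,2)B 2/5 ✓
(2,4)B 3/3 ✓
(3,1)R 4/5 ✓
(3,2)R 4/6 ✓
(3,4)B 2/2 ✓
(4,1)R 5/5 ✓
(4,2)R 6/7 ✓
(4,3)B 2/6 ✗
(5,1)R 3/5 ✓
(5,2)R 4/7 ✓
(5,3)R 2/6 ✗
(5,4)B 2/3 ✓
(6,1)B 2/5 ✓
(6,2)B 3/7 ✓
(6,4)B 2/4 ✓
(7,1)B 2/3 ✓
(7,2)R 0/4 ✗
(7,3)B 2/4 ✓
(7,4)R 0/2 ✗
For instance (4,3) has only 2/6 same-type neighbors, below 3/8.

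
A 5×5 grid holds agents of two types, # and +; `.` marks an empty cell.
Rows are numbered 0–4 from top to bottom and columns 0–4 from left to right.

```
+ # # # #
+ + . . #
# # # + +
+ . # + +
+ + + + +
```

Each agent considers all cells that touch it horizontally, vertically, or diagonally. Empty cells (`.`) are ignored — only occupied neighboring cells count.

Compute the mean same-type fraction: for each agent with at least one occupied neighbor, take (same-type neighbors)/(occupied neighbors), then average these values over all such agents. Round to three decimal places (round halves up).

Row 0: (0,0)+ 2/3 · (0,1)# 1/4 · (0,2)# 2/3 · (0,3)# 3/3 · (0,4)# 2/2
Row 1: (1,0)+ 2/5 · (1,1)+ 2/7 · (1,4)# 2/4
Row 2: (2,0)# 1/4 · (2,1)# 3/6 · (2,2)# 2/5 · (2,3)+ 3/6 · (2,4)+ 3/4
Row 3: (3,0)+ 2/4 · (3,2)# 2/7 · (3,3)+ 6/8 · (3,4)+ 5/5
Row 4: (4,0)+ 2/2 · (4,1)+ 3/4 · (4,2)+ 3/4 · (4,3)+ 4/5 · (4,4)+ 3/3
Sum over 22 agents: 2/3 + 1/4 + 2/3 + 3/3 + 2/2 + 2/5 + 2/7 + 2/4 + 1/4 + 3/6 + 2/5 + 3/6 + 3/4 + 2/4 + 2/7 + 6/8 + 5/5 + 2/2 + 3/4 + 3/4 + 4/5 + 3/3 = 2941/210; mean = 2941/210 ÷ 22 = 2941/4620 = 0.636580… → 0.637.

0.637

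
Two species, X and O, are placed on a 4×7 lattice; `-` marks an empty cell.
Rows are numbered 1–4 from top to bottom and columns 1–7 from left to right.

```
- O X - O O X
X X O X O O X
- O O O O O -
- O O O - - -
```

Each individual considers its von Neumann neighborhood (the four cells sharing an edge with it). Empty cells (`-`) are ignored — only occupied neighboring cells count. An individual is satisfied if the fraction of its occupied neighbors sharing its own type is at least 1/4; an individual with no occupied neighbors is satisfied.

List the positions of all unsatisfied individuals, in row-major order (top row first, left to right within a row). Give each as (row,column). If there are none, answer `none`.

(1,2), (1,3), (2,4)

Row 1: (1,2)O 0/2 not · (1,3)X 0/2 not · (1,5)O 2/2 satisfied · (1,6)O 2/3 satisfied · (1,7)X 1/2 satisfied
Row 2: (2,1)X 1/1 satisfied · (2,2)X 1/4 satisfied · (2,3)O 1/4 satisfied · (2,4)X 0/3 not · (2,5)O 3/4 satisfied · (2,6)O 3/4 satisfied · (2,7)X 1/2 satisfied
Row 3: (3,2)O 2/3 satisfied · (3,3)O 4/4 satisfied · (3,4)O 3/4 satisfied · (3,5)O 3/3 satisfied · (3,6)O 2/2 satisfied
Row 4: (4,2)O 2/2 satisfied · (4,3)O 3/3 satisfied · (4,4)O 2/2 satisfied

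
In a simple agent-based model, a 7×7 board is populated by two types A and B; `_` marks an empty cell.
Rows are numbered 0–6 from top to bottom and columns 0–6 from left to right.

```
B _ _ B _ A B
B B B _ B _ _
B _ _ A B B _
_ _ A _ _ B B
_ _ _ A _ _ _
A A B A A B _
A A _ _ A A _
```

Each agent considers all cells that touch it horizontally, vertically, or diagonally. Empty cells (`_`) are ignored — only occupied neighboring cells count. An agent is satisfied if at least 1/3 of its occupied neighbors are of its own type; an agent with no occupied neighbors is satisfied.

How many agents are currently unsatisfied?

5

Row 0: (0,0)B 2/2 satisfied · (0,3)B 2/2 satisfied · (0,5)A 0/2 not · (0,6)B 0/1 not
Row 1: (1,0)B 3/3 satisfied · (1,1)B 4/4 satisfied · (1,2)B 2/3 satisfied · (1,4)B 3/5 satisfied
Row 2: (2,0)B 2/2 satisfied · (2,3)A 1/4 not · (2,4)B 3/4 satisfied · (2,5)B 4/4 satisfied
Row 3: (3,2)A 2/2 satisfied · (3,5)B 3/3 satisfied · (3,6)B 2/2 satisfied
Row 4: (4,3)A 3/4 satisfied
Row 5: (5,0)A 3/3 satisfied · (5,1)A 3/4 satisfied · (5,2)B 0/4 not · (5,3)A 3/4 satisfied · (5,4)A 4/5 satisfied · (5,5)B 0/3 not
Row 6: (6,0)A 3/3 satisfied · (6,1)A 3/4 satisfied · (6,4)A 3/4 satisfied · (6,5)A 2/3 satisfied
Unsatisfied: (0,5), (0,6), (2,3), (5,2), (5,5) — 5 in total.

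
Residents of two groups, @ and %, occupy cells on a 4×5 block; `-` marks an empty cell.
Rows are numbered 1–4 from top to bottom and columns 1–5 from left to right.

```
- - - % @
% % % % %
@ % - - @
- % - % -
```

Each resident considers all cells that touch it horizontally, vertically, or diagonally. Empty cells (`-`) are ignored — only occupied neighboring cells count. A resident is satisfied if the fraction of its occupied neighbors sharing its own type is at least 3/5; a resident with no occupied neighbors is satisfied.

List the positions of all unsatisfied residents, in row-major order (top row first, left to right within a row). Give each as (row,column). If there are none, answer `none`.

Row 1: (1,4)% 3/4 ✓ · (1,5)@ 0/3 ✗
Row 2: (2,1)% 2/3 ✓ · (2,2)% 3/4 ✓ · (2,3)% 4/4 ✓ · (2,4)% 3/5 ✓ · (2,5)% 2/4 ✗
Row 3: (3,1)@ 0/4 ✗ · (3,2)% 4/5 ✓ · (3,5)@ 0/3 ✗
Row 4: (4,2)% 1/2 ✗ · (4,4)% 0/1 ✗

(1,5), (2,5), (3,1), (3,5), (4,2), (4,4)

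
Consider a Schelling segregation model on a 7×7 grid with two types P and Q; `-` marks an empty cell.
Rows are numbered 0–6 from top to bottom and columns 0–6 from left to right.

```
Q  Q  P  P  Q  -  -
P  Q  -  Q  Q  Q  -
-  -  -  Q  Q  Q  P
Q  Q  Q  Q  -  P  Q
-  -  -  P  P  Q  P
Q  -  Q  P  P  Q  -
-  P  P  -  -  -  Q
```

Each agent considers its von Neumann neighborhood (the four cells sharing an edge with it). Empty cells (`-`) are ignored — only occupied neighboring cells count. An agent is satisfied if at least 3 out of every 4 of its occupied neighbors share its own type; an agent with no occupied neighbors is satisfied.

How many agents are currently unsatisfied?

22

(0,0)Q 1/2 ✗
(0,1)Q 2/3 ✗
(0,2)P 1/2 ✗
(0,3)P 1/3 ✗
(0,4)Q 1/2 ✗
(1,0)P 0/2 ✗
(1,1)Q 1/2 ✗
(1,3)Q 2/3 ✗
(1,4)Q 4/4 ✓
(1,5)Q 2/2 ✓
(2,3)Q 3/3 ✓
(2,4)Q 3/3 ✓
(2,5)Q 2/4 ✗
(2,6)P 0/2 ✗
(3,0)Q 1/1 ✓
(3,1)Q 2/2 ✓
(3,2)Q 2/2 ✓
(3,3)Q 2/3 ✗
(3,5)P 0/3 ✗
(3,6)Q 0/3 ✗
(4,3)P 2/3 ✗
(4,4)P 2/3 ✗
(4,5)Q 1/4 ✗
(4,6)P 0/2 ✗
(5,0)Q 0/0 ✓
(5,2)Q 0/2 ✗
(5,3)P 2/3 ✗
(5,4)P 2/3 ✗
(5,5)Q 1/2 ✗
(6,1)P 1/1 ✓
(6,2)P 1/2 ✗
(6,6)Q 0/0 ✓
Unsatisfied: (0,0), (0,1), (0,2), (0,3), (0,4), (1,0), (1,1), (1,3), (2,5), (2,6), (3,3), (3,5), (3,6), (4,3), (4,4), (4,5), (4,6), (5,2), (5,3), (5,4), (5,5), (6,2) — 22 in total.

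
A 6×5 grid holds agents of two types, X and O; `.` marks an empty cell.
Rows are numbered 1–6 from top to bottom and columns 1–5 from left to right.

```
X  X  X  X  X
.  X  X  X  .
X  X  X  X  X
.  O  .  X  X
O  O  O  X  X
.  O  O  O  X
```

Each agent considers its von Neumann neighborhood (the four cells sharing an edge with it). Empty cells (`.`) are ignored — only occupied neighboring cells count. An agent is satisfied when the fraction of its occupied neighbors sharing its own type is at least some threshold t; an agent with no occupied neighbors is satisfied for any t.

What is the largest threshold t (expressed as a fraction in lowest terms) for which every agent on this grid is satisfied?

(1,1)X 1/1
(1,2)X 3/3
(1,3)X 3/3
(1,4)X 3/3
(1,5)X 1/1
(2,2)X 3/3
(2,3)X 4/4
(2,4)X 3/3
(3,1)X 1/1
(3,2)X 3/4
(3,3)X 3/3
(3,4)X 4/4
(3,5)X 2/2
(4,2)O 1/2
(4,4)X 3/3
(4,5)X 3/3
(5,1)O 1/1
(5,2)O 4/4
(5,3)O 2/3
(5,4)X 2/4
(5,5)X 3/3
(6,2)O 2/2
(6,3)O 3/3
(6,4)O 1/3
(6,5)X 1/2
The smallest same-type fraction is 1/3 at (6,4), which reduces to 1/3. Any threshold above that leaves this agent unsatisfied.

1/3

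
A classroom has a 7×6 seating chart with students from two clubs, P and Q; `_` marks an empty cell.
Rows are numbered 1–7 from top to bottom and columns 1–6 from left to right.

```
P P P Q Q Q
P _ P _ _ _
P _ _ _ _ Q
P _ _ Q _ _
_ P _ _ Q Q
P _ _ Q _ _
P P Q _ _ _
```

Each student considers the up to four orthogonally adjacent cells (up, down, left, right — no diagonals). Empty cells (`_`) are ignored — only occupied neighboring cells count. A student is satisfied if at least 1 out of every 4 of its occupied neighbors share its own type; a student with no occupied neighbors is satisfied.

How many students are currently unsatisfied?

1

Row 1: (1,1)P 2/2 satisfied · (1,2)P 2/2 satisfied · (1,3)P 2/3 satisfied · (1,4)Q 1/2 satisfied · (1,5)Q 2/2 satisfied · (1,6)Q 1/1 satisfied
Row 2: (2,1)P 2/2 satisfied · (2,3)P 1/1 satisfied
Row 3: (3,1)P 2/2 satisfied · (3,6)Q 0/0 satisfied
Row 4: (4,1)P 1/1 satisfied · (4,4)Q 0/0 satisfied
Row 5: (5,2)P 0/0 satisfied · (5,5)Q 1/1 satisfied · (5,6)Q 1/1 satisfied
Row 6: (6,1)P 1/1 satisfied · (6,4)Q 0/0 satisfied
Row 7: (7,1)P 2/2 satisfied · (7,2)P 1/2 satisfied · (7,3)Q 0/1 not
Unsatisfied: (7,3) — 1 in total.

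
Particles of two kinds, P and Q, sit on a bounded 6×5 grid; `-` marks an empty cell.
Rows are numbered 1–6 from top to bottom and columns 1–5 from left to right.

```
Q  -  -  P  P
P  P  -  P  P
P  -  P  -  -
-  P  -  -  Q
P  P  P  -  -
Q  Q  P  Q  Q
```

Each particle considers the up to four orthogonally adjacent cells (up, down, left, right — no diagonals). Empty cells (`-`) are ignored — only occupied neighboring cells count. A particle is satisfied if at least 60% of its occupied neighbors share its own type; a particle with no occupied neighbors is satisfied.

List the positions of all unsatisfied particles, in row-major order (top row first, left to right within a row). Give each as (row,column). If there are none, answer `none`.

Row 1: (1,1)Q 0/1 ✗ · (1,4)P 2/2 ✓ · (1,5)P 2/2 ✓
Row 2: (2,1)P 2/3 ✓ · (2,2)P 1/1 ✓ · (2,4)P 2/2 ✓ · (2,5)P 2/2 ✓
Row 3: (3,1)P 1/1 ✓ · (3,3)P 0/0 ✓
Row 4: (4,2)P 1/1 ✓ · (4,5)Q 0/0 ✓
Row 5: (5,1)P 1/2 ✗ · (5,2)P 3/4 ✓ · (5,3)P 2/2 ✓
Row 6: (6,1)Q 1/2 ✗ · (6,2)Q 1/3 ✗ · (6,3)P 1/3 ✗ · (6,4)Q 1/2 ✗ · (6,5)Q 1/1 ✓

(1,1), (5,1), (6,1), (6,2), (6,3), (6,4)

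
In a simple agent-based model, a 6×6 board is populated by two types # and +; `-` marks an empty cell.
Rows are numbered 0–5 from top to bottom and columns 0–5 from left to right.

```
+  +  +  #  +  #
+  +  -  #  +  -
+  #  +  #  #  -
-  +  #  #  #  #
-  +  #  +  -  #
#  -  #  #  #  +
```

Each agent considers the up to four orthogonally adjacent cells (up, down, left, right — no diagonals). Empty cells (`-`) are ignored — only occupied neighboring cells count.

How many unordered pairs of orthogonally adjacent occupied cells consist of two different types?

18

Scan each occupied cell's neighbors to the right and below so each pair is counted once.
Row 0: +(0,0)–+(0,1)= +(0,0)–+(1,0)= +(0,1)–+(0,2)= +(0,1)–+(1,1)= +(0,2)–#(0,3)≠ #(0,3)–+(0,4)≠ #(0,3)–#(1,3)= +(0,4)–#(0,5)≠ +(0,4)–+(1,4)=  → 3/9 unlike.
Row 1: +(1,0)–+(1,1)= +(1,0)–+(2,0)= +(1,1)–#(2,1)≠ #(1,3)–+(1,4)≠ #(1,3)–#(2,3)= +(1,4)–#(2,4)≠  → 3/6 unlike.
Row 2: +(2,0)–#(2,1)≠ #(2,1)–+(2,2)≠ #(2,1)–+(3,1)≠ +(2,2)–#(2,3)≠ +(2,2)–#(3,2)≠ #(2,3)–#(2,4)= #(2,3)–#(3,3)= #(2,4)–#(3,4)=  → 5/8 unlike.
Row 3: +(3,1)–#(3,2)≠ +(3,1)–+(4,1)= #(3,2)–#(3,3)= #(3,2)–#(4,2)= #(3,3)–#(3,4)= #(3,3)–+(4,3)≠ #(3,4)–#(3,5)= #(3,5)–#(4,5)=  → 2/8 unlike.
Row 4: +(4,1)–#(4,2)≠ #(4,2)–+(4,3)≠ #(4,2)–#(5,2)= +(4,3)–#(5,3)≠ #(4,5)–+(5,5)≠  → 4/5 unlike.
Row 5: #(5,2)–#(5,3)= #(5,3)–#(5,4)= #(5,4)–+(5,5)≠  → 1/3 unlike.
Total adjacent occupied pairs: 39; unlike-type pairs: 18.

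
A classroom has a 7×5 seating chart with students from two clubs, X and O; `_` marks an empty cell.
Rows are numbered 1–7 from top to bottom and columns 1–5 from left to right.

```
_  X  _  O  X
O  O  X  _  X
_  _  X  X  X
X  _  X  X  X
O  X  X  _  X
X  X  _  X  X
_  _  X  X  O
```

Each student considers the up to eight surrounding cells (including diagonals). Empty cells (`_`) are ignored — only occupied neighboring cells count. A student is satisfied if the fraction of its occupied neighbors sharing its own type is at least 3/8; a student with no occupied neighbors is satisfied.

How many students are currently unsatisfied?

5

Row 1: (1,2)X 1/3 ✗ · (1,4)O 0/3 ✗ · (1,5)X 1/2 ✓
Row 2: (2,1)O 1/2 ✓ · (2,2)O 1/4 ✗ · (2,3)X 3/5 ✓ · (2,5)X 3/4 ✓
Row 3: (3,3)X 4/5 ✓ · (3,4)X 7/7 ✓ · (3,5)X 4/4 ✓
Row 4: (4,1)X 1/2 ✓ · (4,3)X 5/5 ✓ · (4,4)X 7/7 ✓ · (4,5)X 4/4 ✓
Row 5: (5,1)O 0/4 ✗ · (5,2)X 5/6 ✓ · (5,3)X 5/5 ✓ · (5,5)X 4/4 ✓
Row 6: (6,1)X 2/3 ✓ · (6,2)X 4/5 ✓ · (6,4)X 5/6 ✓ · (6,5)X 3/4 ✓
Row 7: (7,3)X 3/3 ✓ · (7,4)X 3/4 ✓ · (7,5)O 0/3 ✗
Unsatisfied: (1,2), (1,4), (2,2), (5,1), (7,5) — 5 in total.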